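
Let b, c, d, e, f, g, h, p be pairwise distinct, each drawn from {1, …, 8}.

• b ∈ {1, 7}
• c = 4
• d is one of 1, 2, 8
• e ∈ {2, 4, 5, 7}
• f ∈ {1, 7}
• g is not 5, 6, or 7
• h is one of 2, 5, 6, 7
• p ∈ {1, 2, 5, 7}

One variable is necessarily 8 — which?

c's domain is down to {4}, so c = 4. So e, g can't be 4.
The 7 still-open variables together cover exactly {1, 2, 3, 5, 6, 7, 8} — 7 values for 7 variables — and 3 appears only in g's list, so g = 3.
The 6 still-open variables draw from only 6 values {1, 2, 5, 6, 7, 8}, so each is used; only h can be 6, hence h = 6.
The 5 still-open variables together cover exactly {1, 2, 5, 7, 8} — 5 values for 5 variables — and 8 appears only in d's list, so d = 8.

d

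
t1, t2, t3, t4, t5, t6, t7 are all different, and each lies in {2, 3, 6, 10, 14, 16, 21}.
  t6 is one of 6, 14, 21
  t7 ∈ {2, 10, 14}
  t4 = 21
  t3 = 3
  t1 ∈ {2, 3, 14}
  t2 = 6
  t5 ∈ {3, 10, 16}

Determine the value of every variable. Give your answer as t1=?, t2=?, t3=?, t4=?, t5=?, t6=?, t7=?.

t1=2, t2=6, t3=3, t4=21, t5=16, t6=14, t7=10

t2 must be 6 (only option left). So t6 can't be 6.
t3 has just one choice, so t3 = 3. Eliminate 3 elsewhere: t1, t5.
t4 has just one choice, so t4 = 21. So t6 can't be 21.
t6's domain is down to {14}, so t6 = 14. Eliminate 14 elsewhere: t1, t7.
t1 has just one choice, so t1 = 2. So t7 can't be 2.
That leaves t7 = 10. Eliminate 10 elsewhere: t5.
That leaves t5 = 16.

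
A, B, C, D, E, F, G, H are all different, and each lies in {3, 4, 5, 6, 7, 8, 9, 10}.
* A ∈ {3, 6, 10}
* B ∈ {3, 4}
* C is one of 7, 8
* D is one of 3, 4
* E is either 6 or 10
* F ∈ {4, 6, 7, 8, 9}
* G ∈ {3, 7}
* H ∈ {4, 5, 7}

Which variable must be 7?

G

The 8 variables together cover exactly {3, 4, 5, 6, 7, 8, 9, 10} — 8 values for 8 variables — and 5 appears only in H's list, so H = 5.
The 7 still-open variables together cover exactly {3, 4, 6, 7, 8, 9, 10} — 7 values for 7 variables — and 9 appears only in F's list, so F = 9.
Among the 6 still-open variables, 8 fits only C (and all 6 values in {3, 4, 6, 7, 8, 10} must be used), so C = 8.
The 5 still-open variables draw from only 5 values {3, 4, 6, 7, 10}, so each is used; only G can be 7, hence G = 7.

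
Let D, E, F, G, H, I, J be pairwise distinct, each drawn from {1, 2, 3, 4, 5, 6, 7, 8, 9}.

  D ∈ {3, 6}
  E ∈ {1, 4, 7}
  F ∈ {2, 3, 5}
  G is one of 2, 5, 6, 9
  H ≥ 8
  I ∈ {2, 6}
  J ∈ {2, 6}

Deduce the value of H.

8

I and J between them cover only {2, 6} — a naked pair. Remove those values from D, F, G.
That leaves D = 3. Strike 3 from F.
F must be 5 (only option left). Strike 5 from G.
That leaves G = 9. So H can't be 9.
So H = 8.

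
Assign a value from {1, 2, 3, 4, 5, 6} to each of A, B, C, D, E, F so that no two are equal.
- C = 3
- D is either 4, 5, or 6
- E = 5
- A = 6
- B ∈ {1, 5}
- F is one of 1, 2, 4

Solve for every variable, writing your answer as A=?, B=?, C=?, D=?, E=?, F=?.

A=6, B=1, C=3, D=4, E=5, F=2

A has just one choice, so A = 6. Strike 6 from D.
That leaves C = 3.
E must be 5 (only option left). So B, D can't be 5.
B has just one choice, so B = 1. Remove 1 from F.
D's domain is down to {4}, so D = 4. Strike 4 from F.
That leaves F = 2.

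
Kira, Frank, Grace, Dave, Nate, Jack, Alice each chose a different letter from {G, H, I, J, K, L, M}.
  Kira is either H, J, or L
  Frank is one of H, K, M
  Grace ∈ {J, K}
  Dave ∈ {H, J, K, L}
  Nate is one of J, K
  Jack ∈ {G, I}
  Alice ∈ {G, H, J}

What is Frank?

The 7 variables together cover exactly {G, H, I, J, K, L, M} — 7 values for 7 variables — and I appears only in Jack's list, so Jack = I.
Among the 6 still-open variables, G fits only Alice (and all 6 values in {G, H, J, K, L, M} must be used), so Alice = G.
Among the 5 still-open variables, M fits only Frank (and all 5 values in {H, J, K, L, M} must be used), so Frank = M.

M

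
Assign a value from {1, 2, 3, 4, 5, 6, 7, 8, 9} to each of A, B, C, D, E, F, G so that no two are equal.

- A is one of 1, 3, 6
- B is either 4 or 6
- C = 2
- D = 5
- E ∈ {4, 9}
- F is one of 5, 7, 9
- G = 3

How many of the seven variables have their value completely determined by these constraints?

C must be 2 (only option left).
D's domain is down to {5}, so D = 5. So F can't be 5.
G has just one choice, so G = 3. Remove 3 from A.
Determined: C=2, D=5, G=3. The other variables each still have more than one consistent value. That makes 3.

3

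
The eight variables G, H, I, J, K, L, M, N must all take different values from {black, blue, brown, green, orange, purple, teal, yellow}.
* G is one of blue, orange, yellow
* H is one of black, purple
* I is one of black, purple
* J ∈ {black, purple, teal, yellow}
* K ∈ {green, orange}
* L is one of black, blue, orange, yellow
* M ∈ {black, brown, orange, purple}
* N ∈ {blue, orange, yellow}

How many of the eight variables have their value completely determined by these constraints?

The 8 variables together cover exactly {black, blue, brown, green, orange, purple, teal, yellow} — 8 values for 8 variables — and brown appears only in M's list, so M = brown.
The 7 still-open variables together cover exactly {black, blue, green, orange, purple, teal, yellow} — 7 values for 7 variables — and green appears only in K's list, so K = green.
Among the 6 still-open variables, teal fits only J (and all 6 values in {black, blue, orange, purple, teal, yellow} must be used), so J = teal.
H and I share exactly the 2 values {black, purple}; by pigeonhole those values go to them, so strike black, purple from L.
Determined: J=teal, K=green, M=brown. The other variables each still have more than one consistent value. That makes 3.

3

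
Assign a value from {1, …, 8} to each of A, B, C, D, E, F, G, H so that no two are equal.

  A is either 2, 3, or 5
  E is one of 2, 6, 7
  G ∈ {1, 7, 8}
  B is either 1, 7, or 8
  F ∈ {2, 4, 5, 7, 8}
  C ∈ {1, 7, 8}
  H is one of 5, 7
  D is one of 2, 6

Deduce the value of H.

Among the 8 variables, 3 fits only A (and all 8 values in {1, 2, 3, 4, 5, 6, 7, 8} must be used), so A = 3.
Among the 7 still-open variables, 4 fits only F (and all 7 values in {1, 2, 4, 5, 6, 7, 8} must be used), so F = 4.
Among the 6 still-open variables, 5 fits only H (and all 6 values in {1, 2, 5, 6, 7, 8} must be used), so H = 5.

5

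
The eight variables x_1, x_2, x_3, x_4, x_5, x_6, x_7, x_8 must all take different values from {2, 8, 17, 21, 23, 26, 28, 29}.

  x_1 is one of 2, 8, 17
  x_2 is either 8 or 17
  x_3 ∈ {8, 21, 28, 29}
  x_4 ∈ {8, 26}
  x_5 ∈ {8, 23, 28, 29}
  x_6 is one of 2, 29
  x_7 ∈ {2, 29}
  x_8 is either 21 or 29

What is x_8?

The 8 variables draw from only 8 values {2, 8, 17, 21, 23, 26, 28, 29}, so each is used; only x_5 can be 23, hence x_5 = 23.
The 7 still-open variables draw from only 7 values {2, 8, 17, 21, 26, 28, 29}, so each is used; only x_4 can be 26, hence x_4 = 26.
The 6 still-open variables draw from only 6 values {2, 8, 17, 21, 28, 29}, so each is used; only x_3 can be 28, hence x_3 = 28.
Among the 5 still-open variables, 21 fits only x_8 (and all 5 values in {2, 8, 17, 21, 29} must be used), so x_8 = 21.

21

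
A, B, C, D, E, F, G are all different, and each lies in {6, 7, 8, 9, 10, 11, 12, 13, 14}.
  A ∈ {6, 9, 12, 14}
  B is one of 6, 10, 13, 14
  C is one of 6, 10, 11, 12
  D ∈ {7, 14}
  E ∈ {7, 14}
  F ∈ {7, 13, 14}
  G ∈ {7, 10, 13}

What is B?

The 2 variables D and E are confined to {7, 14}, which locks those values in; drop them from A, B, F, G.
F must be 13 (only option left). So B, G can't be 13.
G's domain is down to {10}, so G = 10. Strike 10 from B, C.
So B = 6.

6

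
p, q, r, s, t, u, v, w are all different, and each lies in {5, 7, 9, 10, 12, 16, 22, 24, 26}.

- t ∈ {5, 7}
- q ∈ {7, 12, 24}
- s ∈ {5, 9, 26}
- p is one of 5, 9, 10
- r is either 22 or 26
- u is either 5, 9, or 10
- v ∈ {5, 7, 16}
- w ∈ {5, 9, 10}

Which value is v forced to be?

p, u, w between them cover only {5, 9, 10} — a naked triple. Remove those values from s, t, v.
That leaves s = 26. Strike 26 from r.
t must be 7 (only option left). Remove 7 from q, v.
So v = 16.

16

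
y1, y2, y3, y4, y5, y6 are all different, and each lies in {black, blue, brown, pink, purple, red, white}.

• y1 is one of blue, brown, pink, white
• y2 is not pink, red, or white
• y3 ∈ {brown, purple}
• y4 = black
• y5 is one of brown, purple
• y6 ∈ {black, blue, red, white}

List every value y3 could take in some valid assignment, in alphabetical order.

y4 has just one choice, so y4 = black. Strike black from y2, y6.
y3 and y5 share exactly the 2 values {brown, purple}; by pigeonhole those values go to them, so strike brown, purple from y1, y2.
That leaves y2 = blue. Strike blue from y1, y6.
No further eliminations apply; y3 can still be any of brown, purple.

brown, purple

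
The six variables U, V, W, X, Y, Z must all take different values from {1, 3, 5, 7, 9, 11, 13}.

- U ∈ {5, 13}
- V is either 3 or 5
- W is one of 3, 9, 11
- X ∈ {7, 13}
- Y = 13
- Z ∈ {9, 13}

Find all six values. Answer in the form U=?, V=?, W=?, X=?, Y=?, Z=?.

Y has just one choice, so Y = 13. So U, X, Z can't be 13.
Z's domain is down to {9}, so Z = 9. Strike 9 from W.
U's domain is down to {5}, so U = 5. Strike 5 from V.
V's domain is down to {3}, so V = 3. Strike 3 from W.
That leaves W = 11.
X's domain is down to {7}, so X = 7.

U=5, V=3, W=11, X=7, Y=13, Z=9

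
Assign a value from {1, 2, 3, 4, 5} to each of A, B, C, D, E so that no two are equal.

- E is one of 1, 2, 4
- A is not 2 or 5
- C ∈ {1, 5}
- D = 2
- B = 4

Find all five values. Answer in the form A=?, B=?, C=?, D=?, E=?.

A=3, B=4, C=5, D=2, E=1

B's domain is down to {4}, so B = 4. So A, E can't be 4.
D has just one choice, so D = 2. Strike 2 from E.
E's domain is down to {1}, so E = 1. So A, C can't be 1.
A has just one choice, so A = 3.
C's domain is down to {5}, so C = 5.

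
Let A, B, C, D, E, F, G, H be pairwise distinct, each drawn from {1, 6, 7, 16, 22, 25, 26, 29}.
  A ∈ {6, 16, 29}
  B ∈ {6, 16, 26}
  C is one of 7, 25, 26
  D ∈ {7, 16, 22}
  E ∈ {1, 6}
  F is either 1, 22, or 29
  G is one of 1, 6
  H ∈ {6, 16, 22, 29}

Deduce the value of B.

26

The 8 variables draw from only 8 values {1, 6, 7, 16, 22, 25, 26, 29}, so each is used; only C can be 25, hence C = 25.
The 7 still-open variables draw from only 7 values {1, 6, 7, 16, 22, 26, 29}, so each is used; only D can be 7, hence D = 7.
The 6 still-open variables draw from only 6 values {1, 6, 16, 22, 26, 29}, so each is used; only B can be 26, hence B = 26.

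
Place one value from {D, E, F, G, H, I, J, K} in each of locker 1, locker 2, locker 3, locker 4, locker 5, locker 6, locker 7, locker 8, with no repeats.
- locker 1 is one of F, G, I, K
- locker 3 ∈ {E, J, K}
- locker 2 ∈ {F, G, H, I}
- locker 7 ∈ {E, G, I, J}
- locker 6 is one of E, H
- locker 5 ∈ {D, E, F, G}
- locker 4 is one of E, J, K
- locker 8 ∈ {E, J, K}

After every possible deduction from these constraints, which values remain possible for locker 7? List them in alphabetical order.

The 8 variables draw from only 8 values {D, E, F, G, H, I, J, K}, so each is used; only locker 5 can be D, hence locker 5 = D.
locker 3, locker 4, locker 8 between them cover only {E, J, K} — a naked triple. Remove those values from locker 1, locker 6, locker 7.
locker 6 must be H (only option left). Eliminate H elsewhere: locker 2.
No further eliminations apply; locker 7 can still be any of G, I.

G, I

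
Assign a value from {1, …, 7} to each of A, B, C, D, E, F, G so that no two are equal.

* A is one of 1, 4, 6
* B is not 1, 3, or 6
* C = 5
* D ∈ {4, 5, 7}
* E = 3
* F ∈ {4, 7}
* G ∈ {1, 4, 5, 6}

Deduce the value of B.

C has just one choice, so C = 5. So B, D, G can't be 5.
E's domain is down to {3}, so E = 3.
The 5 still-open variables together cover exactly {1, 2, 4, 6, 7} — 5 values for 5 variables — and 2 appears only in B's list, so B = 2.

2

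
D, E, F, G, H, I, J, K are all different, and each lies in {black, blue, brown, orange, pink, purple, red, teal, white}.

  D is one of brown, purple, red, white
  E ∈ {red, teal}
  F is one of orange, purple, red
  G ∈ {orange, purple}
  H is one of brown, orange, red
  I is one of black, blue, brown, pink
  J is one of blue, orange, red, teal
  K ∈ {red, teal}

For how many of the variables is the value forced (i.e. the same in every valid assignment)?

E and K share exactly the 2 values {red, teal}; by pigeonhole those values go to them, so strike red, teal from D, F, H, J.
The 2 variables F and G are confined to {orange, purple}, which locks those values in; drop them from D, H, J.
H has just one choice, so H = brown. Remove brown from D, I.
J must be blue (only option left). Strike blue from I.
D has just one choice, so D = white.
Determined: D=white, H=brown, J=blue. The other variables each still have more than one consistent value. That makes 3.

3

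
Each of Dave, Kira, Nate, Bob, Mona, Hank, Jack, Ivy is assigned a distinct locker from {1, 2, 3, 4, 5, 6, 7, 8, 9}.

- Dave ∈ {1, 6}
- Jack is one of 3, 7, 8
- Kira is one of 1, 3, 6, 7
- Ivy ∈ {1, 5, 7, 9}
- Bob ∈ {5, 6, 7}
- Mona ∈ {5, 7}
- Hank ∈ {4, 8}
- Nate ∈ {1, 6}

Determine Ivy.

The 8 variables draw from only 8 values {1, 3, 4, 5, 6, 7, 8, 9}, so each is used; only Hank can be 4, hence Hank = 4.
Among the 7 still-open variables, 8 fits only Jack (and all 7 values in {1, 3, 5, 6, 7, 8, 9} must be used), so Jack = 8.
The 6 still-open variables draw from only 6 values {1, 3, 5, 6, 7, 9}, so each is used; only Kira can be 3, hence Kira = 3.
Among the 5 still-open variables, 9 fits only Ivy (and all 5 values in {1, 5, 6, 7, 9} must be used), so Ivy = 9.

9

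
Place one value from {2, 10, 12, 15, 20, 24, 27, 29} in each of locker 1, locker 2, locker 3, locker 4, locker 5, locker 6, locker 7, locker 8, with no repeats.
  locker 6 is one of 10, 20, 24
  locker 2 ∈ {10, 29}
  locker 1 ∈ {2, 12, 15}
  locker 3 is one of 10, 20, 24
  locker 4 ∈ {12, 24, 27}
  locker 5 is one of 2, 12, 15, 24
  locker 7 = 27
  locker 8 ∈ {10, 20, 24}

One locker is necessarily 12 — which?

locker 4

locker 7 has just one choice, so locker 7 = 27. Remove 27 from locker 4.
Among the 7 still-open variables, 29 fits only locker 2 (and all 7 values in {2, 10, 12, 15, 20, 24, 29} must be used), so locker 2 = 29.
The 3 variables locker 3, locker 6, locker 8 are confined to {10, 20, 24}, which locks those values in; drop them from locker 4, locker 5.
So 12 goes to locker 4.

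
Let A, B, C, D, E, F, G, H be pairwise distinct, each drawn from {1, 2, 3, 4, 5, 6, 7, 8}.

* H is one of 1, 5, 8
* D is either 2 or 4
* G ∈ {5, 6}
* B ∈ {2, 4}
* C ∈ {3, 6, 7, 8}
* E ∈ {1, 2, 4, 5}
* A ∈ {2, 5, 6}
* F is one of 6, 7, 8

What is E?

The 8 variables draw from only 8 values {1, 2, 3, 4, 5, 6, 7, 8}, so each is used; only C can be 3, hence C = 3.
The 7 still-open variables draw from only 7 values {1, 2, 4, 5, 6, 7, 8}, so each is used; only F can be 7, hence F = 7.
The 6 still-open variables draw from only 6 values {1, 2, 4, 5, 6, 8}, so each is used; only H can be 8, hence H = 8.
Among the 5 still-open variables, 1 fits only E (and all 5 values in {1, 2, 4, 5, 6} must be used), so E = 1.

1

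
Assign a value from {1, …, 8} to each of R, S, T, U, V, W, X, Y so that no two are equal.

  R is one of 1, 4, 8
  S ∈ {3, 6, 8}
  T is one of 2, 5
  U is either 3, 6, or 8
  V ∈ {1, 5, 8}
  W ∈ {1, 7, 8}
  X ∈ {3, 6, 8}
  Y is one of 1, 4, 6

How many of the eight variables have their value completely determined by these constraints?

3

Among the 8 variables, 2 fits only T (and all 8 values in {1, 2, 3, 4, 5, 6, 7, 8} must be used), so T = 2.
Among the 7 still-open variables, 5 fits only V (and all 7 values in {1, 3, 4, 5, 6, 7, 8} must be used), so V = 5.
The 6 still-open variables together cover exactly {1, 3, 4, 6, 7, 8} — 6 values for 6 variables — and 7 appears only in W's list, so W = 7.
The 3 variables S, U, X are confined to {3, 6, 8}, which locks those values in; drop them from R, Y.
Determined: T=2, V=5, W=7. The other variables each still have more than one consistent value. That makes 3.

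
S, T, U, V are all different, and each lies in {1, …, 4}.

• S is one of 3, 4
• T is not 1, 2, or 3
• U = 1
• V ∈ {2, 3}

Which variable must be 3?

S

T must be 4 (only option left). Eliminate 4 elsewhere: S.
So 3 goes to S.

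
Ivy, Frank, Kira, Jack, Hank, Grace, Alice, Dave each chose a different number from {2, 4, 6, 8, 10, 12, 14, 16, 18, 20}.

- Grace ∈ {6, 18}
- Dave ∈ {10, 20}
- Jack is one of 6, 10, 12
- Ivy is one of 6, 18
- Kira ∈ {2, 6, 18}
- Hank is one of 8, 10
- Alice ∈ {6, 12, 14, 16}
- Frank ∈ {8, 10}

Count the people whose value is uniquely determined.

The 2 variables Ivy and Grace are confined to {6, 18}, which locks those values in; drop them from Kira, Jack, Alice.
Kira's domain is down to {2}, so Kira = 2.
Frank and Hank share exactly the 2 values {8, 10}; by pigeonhole those values go to them, so strike 8, 10 from Jack, Dave.
Jack must be 12 (only option left). Remove 12 from Alice.
That leaves Dave = 20.
Determined: Kira=2, Jack=12, Dave=20. The other people each still have more than one consistent value. That makes 3.

3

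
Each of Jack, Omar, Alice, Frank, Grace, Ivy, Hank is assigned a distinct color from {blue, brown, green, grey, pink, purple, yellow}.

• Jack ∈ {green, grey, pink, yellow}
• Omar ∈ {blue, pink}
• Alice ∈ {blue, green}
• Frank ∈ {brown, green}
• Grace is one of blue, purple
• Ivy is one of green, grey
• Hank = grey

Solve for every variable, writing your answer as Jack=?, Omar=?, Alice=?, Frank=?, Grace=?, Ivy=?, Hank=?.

Hank must be grey (only option left). Eliminate grey elsewhere: Jack, Ivy.
Ivy has just one choice, so Ivy = green. Remove green from Jack, Alice, Frank.
Alice's domain is down to {blue}, so Alice = blue. So Omar, Grace can't be blue.
That leaves Frank = brown.
Grace's domain is down to {purple}, so Grace = purple.
Omar's domain is down to {pink}, so Omar = pink. Strike pink from Jack.
That leaves Jack = yellow.

Jack=yellow, Omar=pink, Alice=blue, Frank=brown, Grace=purple, Ivy=green, Hank=grey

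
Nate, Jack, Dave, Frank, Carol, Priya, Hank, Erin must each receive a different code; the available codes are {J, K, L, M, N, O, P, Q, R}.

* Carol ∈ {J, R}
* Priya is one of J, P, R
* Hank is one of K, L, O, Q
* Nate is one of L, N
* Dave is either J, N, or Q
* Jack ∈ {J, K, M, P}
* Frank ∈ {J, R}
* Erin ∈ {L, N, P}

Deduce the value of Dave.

Q

The 2 variables Frank and Carol are confined to {J, R}, which locks those values in; drop them from Jack, Dave, Priya.
Priya must be P (only option left). Strike P from Jack, Erin.
The 2 variables Nate and Erin are confined to {L, N}, which locks those values in; drop them from Dave, Hank.
So Dave = Q.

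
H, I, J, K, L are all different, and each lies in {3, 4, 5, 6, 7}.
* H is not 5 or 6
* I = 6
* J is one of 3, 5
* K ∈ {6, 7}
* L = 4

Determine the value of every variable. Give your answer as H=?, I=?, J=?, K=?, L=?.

I must be 6 (only option left). So K can't be 6.
K must be 7 (only option left). Remove 7 from H.
L's domain is down to {4}, so L = 4. So H can't be 4.
That leaves H = 3. Remove 3 from J.
That leaves J = 5.

H=3, I=6, J=5, K=7, L=4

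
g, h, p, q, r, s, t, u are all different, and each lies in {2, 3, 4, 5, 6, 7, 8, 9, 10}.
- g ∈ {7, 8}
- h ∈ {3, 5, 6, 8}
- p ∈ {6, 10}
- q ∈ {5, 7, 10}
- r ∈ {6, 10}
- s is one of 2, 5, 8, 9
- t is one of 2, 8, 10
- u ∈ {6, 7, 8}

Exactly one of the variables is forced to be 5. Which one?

The 8 variables draw from only 8 values {2, 3, 5, 6, 7, 8, 9, 10}, so each is used; only h can be 3, hence h = 3.
Among the 7 still-open variables, 9 fits only s (and all 7 values in {2, 5, 6, 7, 8, 9, 10} must be used), so s = 9.
The 6 still-open variables draw from only 6 values {2, 5, 6, 7, 8, 10}, so each is used; only t can be 2, hence t = 2.
The 5 still-open variables together cover exactly {5, 6, 7, 8, 10} — 5 values for 5 variables — and 5 appears only in q's list, so q = 5.

q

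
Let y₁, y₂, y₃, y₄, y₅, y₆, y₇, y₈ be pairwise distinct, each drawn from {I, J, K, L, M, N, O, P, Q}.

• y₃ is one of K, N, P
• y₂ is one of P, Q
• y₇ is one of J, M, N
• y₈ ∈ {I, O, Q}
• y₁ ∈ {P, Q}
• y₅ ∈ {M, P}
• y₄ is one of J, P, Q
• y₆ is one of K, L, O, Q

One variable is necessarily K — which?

y₃

y₁ and y₂ share exactly the 2 values {P, Q}; by pigeonhole those values go to them, so strike P, Q from y₃, y₄, y₅, y₆, y₈.
y₄ has just one choice, so y₄ = J. Eliminate J elsewhere: y₇.
y₅ must be M (only option left). Remove M from y₇.
y₇'s domain is down to {N}, so y₇ = N. Eliminate N elsewhere: y₃.
So K goes to y₃.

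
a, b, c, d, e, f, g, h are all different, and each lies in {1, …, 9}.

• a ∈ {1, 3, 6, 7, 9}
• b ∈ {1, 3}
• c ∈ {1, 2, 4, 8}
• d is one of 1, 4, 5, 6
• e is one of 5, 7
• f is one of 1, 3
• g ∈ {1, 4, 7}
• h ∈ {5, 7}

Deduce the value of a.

The 2 variables b and f are confined to {1, 3}, which locks those values in; drop them from a, c, d, g.
e and h between them cover only {5, 7} — a naked pair. Remove those values from a, d, g.
g's domain is down to {4}, so g = 4. Eliminate 4 elsewhere: c, d.
d must be 6 (only option left). So a can't be 6.
So a = 9.

9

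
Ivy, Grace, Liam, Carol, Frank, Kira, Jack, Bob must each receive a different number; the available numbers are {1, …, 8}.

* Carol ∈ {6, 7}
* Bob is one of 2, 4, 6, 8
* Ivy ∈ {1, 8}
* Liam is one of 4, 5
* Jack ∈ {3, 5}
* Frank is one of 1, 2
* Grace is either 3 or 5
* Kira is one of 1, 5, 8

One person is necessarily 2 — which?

Frank

The 8 variables together cover exactly {1, 2, 3, 4, 5, 6, 7, 8} — 8 values for 8 variables — and 7 appears only in Carol's list, so Carol = 7.
The 7 still-open variables draw from only 7 values {1, 2, 3, 4, 5, 6, 8}, so each is used; only Bob can be 6, hence Bob = 6.
Among the 6 still-open variables, 2 fits only Frank (and all 6 values in {1, 2, 3, 4, 5, 8} must be used), so Frank = 2.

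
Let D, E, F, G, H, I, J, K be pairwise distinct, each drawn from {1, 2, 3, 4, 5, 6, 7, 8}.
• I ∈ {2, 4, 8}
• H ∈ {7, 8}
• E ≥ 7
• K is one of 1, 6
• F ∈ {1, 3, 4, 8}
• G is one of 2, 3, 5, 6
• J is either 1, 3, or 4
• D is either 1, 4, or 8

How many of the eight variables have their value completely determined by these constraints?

3

The 8 variables draw from only 8 values {1, 2, 3, 4, 5, 6, 7, 8}, so each is used; only G can be 5, hence G = 5.
Among the 7 still-open variables, 2 fits only I (and all 7 values in {1, 2, 3, 4, 6, 7, 8} must be used), so I = 2.
Among the 6 still-open variables, 6 fits only K (and all 6 values in {1, 3, 4, 6, 7, 8} must be used), so K = 6.
E and H between them cover only {7, 8} — a naked pair. Remove those values from D, F.
Determined: G=5, I=2, K=6. The other variables each still have more than one consistent value. That makes 3.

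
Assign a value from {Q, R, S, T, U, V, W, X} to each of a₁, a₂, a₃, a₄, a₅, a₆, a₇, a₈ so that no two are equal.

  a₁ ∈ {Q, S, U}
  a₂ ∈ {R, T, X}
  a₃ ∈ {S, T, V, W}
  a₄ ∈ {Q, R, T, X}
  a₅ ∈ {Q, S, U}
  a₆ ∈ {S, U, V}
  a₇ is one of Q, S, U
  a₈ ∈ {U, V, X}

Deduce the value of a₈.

X

Among the 8 variables, W fits only a₃ (and all 8 values in {Q, R, S, T, U, V, W, X} must be used), so a₃ = W.
a₁, a₅, a₇ between them cover only {Q, S, U} — a naked triple. Remove those values from a₄, a₆, a₈.
That leaves a₆ = V. Remove V from a₈.
So a₈ = X.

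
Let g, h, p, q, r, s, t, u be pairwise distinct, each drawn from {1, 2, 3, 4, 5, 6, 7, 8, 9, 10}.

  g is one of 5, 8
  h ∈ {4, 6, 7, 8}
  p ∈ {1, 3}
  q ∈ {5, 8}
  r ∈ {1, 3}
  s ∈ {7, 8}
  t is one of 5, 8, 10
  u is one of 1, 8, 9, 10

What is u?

9

g and q between them cover only {5, 8} — a naked pair. Remove those values from h, s, t, u.
That leaves s = 7. Remove 7 from h.
t must be 10 (only option left). So u can't be 10.
p and r between them cover only {1, 3} — a naked pair. Remove those values from u.
So u = 9.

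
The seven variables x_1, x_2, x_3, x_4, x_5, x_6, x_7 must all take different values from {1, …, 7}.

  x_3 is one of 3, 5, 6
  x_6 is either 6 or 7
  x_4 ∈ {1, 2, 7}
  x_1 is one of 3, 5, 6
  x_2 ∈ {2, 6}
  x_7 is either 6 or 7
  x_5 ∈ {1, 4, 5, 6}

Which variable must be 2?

The 7 variables draw from only 7 values {1, 2, 3, 4, 5, 6, 7}, so each is used; only x_5 can be 4, hence x_5 = 4.
The 6 still-open variables draw from only 6 values {1, 2, 3, 5, 6, 7}, so each is used; only x_4 can be 1, hence x_4 = 1.
The 5 still-open variables together cover exactly {2, 3, 5, 6, 7} — 5 values for 5 variables — and 2 appears only in x_2's list, so x_2 = 2.

x_2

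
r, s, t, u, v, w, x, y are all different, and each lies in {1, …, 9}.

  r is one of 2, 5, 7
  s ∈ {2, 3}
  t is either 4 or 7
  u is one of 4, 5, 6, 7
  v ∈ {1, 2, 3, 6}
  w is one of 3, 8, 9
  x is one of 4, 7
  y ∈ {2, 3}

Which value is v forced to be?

1

s and y between them cover only {2, 3} — a naked pair. Remove those values from r, v, w.
t and x between them cover only {4, 7} — a naked pair. Remove those values from r, u.
r's domain is down to {5}, so r = 5. Remove 5 from u.
u must be 6 (only option left). So v can't be 6.
So v = 1.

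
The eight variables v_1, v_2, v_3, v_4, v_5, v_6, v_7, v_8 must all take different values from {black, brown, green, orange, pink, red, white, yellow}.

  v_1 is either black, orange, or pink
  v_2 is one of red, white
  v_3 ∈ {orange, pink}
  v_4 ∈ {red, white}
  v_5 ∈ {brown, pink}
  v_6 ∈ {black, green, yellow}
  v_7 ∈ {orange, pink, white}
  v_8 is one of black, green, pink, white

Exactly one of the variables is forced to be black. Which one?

v_1

The 8 variables draw from only 8 values {black, brown, green, orange, pink, red, white, yellow}, so each is used; only v_5 can be brown, hence v_5 = brown.
Among the 7 still-open variables, yellow fits only v_6 (and all 7 values in {black, green, orange, pink, red, white, yellow} must be used), so v_6 = yellow.
The 6 still-open variables draw from only 6 values {black, green, orange, pink, red, white}, so each is used; only v_8 can be green, hence v_8 = green.
Among the 5 still-open variables, black fits only v_1 (and all 5 values in {black, orange, pink, red, white} must be used), so v_1 = black.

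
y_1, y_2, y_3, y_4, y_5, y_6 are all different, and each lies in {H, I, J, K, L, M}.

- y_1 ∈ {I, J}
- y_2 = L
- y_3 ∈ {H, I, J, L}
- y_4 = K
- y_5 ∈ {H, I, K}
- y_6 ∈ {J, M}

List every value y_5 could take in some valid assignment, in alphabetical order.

y_2 must be L (only option left). Strike L from y_3.
y_4 has just one choice, so y_4 = K. Remove K from y_5.
The 4 still-open variables draw from only 4 values {H, I, J, M}, so each is used; only y_6 can be M, hence y_6 = M.
No further eliminations apply; y_5 can still be any of H, I.

H, I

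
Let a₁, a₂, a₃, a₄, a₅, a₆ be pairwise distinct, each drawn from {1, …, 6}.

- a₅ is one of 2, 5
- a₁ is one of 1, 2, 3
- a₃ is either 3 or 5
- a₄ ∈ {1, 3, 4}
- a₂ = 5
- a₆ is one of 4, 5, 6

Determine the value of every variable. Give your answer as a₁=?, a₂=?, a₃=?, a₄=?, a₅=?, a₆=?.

a₂'s domain is down to {5}, so a₂ = 5. Strike 5 from a₃, a₅, a₆.
a₃ must be 3 (only option left). Strike 3 from a₁, a₄.
a₅ has just one choice, so a₅ = 2. Remove 2 from a₁.
a₁'s domain is down to {1}, so a₁ = 1. Eliminate 1 elsewhere: a₄.
a₄ has just one choice, so a₄ = 4. So a₆ can't be 4.
a₆ has just one choice, so a₆ = 6.

a₁=1, a₂=5, a₃=3, a₄=4, a₅=2, a₆=6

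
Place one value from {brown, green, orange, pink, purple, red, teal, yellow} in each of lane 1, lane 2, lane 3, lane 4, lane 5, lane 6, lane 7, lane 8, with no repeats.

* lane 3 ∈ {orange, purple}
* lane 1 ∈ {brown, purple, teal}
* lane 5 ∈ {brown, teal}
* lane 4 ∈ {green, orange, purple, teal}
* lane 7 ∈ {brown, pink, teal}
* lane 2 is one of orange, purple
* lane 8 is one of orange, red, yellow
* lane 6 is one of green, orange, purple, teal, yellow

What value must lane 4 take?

The 8 variables draw from only 8 values {brown, green, orange, pink, purple, red, teal, yellow}, so each is used; only lane 7 can be pink, hence lane 7 = pink.
Among the 7 still-open variables, red fits only lane 8 (and all 7 values in {brown, green, orange, purple, red, teal, yellow} must be used), so lane 8 = red.
Among the 6 still-open variables, yellow fits only lane 6 (and all 6 values in {brown, green, orange, purple, teal, yellow} must be used), so lane 6 = yellow.
The 5 still-open variables together cover exactly {brown, green, orange, purple, teal} — 5 values for 5 variables — and green appears only in lane 4's list, so lane 4 = green.

green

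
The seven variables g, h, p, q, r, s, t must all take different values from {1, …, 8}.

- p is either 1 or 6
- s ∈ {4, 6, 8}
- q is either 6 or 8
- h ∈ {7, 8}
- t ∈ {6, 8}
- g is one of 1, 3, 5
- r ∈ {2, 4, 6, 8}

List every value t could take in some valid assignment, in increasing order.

q and t between them cover only {6, 8} — a naked pair. Remove those values from h, p, r, s.
h's domain is down to {7}, so h = 7.
p must be 1 (only option left). So g can't be 1.
s has just one choice, so s = 4. Remove 4 from r.
r has just one choice, so r = 2.
No further eliminations apply; t can still be any of 6, 8.

6, 8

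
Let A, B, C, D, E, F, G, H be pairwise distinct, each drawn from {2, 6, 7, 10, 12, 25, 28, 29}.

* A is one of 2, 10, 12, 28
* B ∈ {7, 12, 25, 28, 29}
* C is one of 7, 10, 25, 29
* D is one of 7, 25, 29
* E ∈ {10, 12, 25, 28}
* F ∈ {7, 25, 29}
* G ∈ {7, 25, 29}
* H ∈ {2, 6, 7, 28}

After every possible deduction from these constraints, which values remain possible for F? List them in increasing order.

7, 25, 29

Among the 8 variables, 6 fits only H (and all 8 values in {2, 6, 7, 10, 12, 25, 28, 29} must be used), so H = 6.
The 7 still-open variables draw from only 7 values {2, 7, 10, 12, 25, 28, 29}, so each is used; only A can be 2, hence A = 2.
The 3 variables D, F, G are confined to {7, 25, 29}, which locks those values in; drop them from B, C, E.
That leaves C = 10. Eliminate 10 elsewhere: E.
No further eliminations apply; F can still be any of 7, 25, 29.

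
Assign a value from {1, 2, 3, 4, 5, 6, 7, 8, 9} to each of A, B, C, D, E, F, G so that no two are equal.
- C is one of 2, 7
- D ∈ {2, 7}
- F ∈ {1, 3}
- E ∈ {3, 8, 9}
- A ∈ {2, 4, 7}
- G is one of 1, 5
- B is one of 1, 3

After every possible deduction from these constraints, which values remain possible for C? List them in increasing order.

2, 7

The 2 variables B and F are confined to {1, 3}, which locks those values in; drop them from E, G.
That leaves G = 5.
C and D between them cover only {2, 7} — a naked pair. Remove those values from A.
That leaves A = 4.
No further eliminations apply; C can still be any of 2, 7.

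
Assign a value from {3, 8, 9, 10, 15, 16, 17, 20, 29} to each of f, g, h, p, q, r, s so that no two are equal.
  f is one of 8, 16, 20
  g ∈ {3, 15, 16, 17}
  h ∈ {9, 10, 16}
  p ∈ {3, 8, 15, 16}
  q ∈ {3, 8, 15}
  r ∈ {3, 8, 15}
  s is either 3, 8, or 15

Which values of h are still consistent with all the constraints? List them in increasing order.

q, r, s share exactly the 3 values {3, 8, 15}; by pigeonhole those values go to them, so strike 3, 8, 15 from f, g, p.
p must be 16 (only option left). Strike 16 from f, g, h.
f must be 20 (only option left).
That leaves g = 17.
No further eliminations apply; h can still be any of 9, 10.

9, 10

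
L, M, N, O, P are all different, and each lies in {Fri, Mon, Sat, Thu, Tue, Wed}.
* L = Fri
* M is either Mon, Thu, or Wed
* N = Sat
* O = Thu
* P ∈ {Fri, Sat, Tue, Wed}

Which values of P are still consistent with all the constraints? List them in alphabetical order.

Tue, Wed

L must be Fri (only option left). Eliminate Fri elsewhere: P.
N's domain is down to {Sat}, so N = Sat. So P can't be Sat.
O has just one choice, so O = Thu. So M can't be Thu.
No further eliminations apply; P can still be any of Tue, Wed.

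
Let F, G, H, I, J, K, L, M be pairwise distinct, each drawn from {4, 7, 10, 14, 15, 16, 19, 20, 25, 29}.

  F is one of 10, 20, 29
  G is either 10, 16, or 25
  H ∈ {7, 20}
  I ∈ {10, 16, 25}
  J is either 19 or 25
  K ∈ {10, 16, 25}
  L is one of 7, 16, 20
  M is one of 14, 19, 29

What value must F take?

Among the 8 variables, 14 fits only M (and all 8 values in {7, 10, 14, 16, 19, 20, 25, 29} must be used), so M = 14.
Among the 7 still-open variables, 19 fits only J (and all 7 values in {7, 10, 16, 19, 20, 25, 29} must be used), so J = 19.
The 6 still-open variables draw from only 6 values {7, 10, 16, 20, 25, 29}, so each is used; only F can be 29, hence F = 29.

29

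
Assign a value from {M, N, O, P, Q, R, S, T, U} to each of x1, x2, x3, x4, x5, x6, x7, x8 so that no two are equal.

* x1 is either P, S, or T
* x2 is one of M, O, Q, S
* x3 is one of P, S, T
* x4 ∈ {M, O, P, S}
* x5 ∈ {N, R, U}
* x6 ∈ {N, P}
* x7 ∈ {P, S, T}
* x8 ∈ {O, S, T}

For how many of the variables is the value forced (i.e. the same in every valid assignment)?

4

The 3 variables x1, x3, x7 are confined to {P, S, T}, which locks those values in; drop them from x2, x4, x6, x8.
x6 has just one choice, so x6 = N. Remove N from x5.
x8 must be O (only option left). Strike O from x2, x4.
x4 must be M (only option left). Eliminate M elsewhere: x2.
That leaves x2 = Q.
Determined: x2=Q, x4=M, x6=N, x8=O. The other variables each still have more than one consistent value. That makes 4.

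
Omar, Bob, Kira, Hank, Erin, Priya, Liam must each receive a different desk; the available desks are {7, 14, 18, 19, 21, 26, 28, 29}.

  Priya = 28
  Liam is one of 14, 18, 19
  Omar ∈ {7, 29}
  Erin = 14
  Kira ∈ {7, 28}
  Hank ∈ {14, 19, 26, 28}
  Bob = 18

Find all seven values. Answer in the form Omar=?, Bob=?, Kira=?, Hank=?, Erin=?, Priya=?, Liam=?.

Bob has just one choice, so Bob = 18. Eliminate 18 elsewhere: Liam.
Erin has just one choice, so Erin = 14. Strike 14 from Hank, Liam.
That leaves Priya = 28. So Kira, Hank can't be 28.
Liam has just one choice, so Liam = 19. Strike 19 from Hank.
Kira must be 7 (only option left). So Omar can't be 7.
Hank has just one choice, so Hank = 26.
Omar must be 29 (only option left).

Omar=29, Bob=18, Kira=7, Hank=26, Erin=14, Priya=28, Liam=19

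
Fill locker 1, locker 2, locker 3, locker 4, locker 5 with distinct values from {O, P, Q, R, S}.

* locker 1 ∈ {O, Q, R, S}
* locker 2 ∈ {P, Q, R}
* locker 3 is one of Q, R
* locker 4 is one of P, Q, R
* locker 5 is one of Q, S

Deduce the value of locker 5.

S

The 5 variables draw from only 5 values {O, P, Q, R, S}, so each is used; only locker 1 can be O, hence locker 1 = O.
Among the 4 still-open variables, S fits only locker 5 (and all 4 values in {P, Q, R, S} must be used), so locker 5 = S.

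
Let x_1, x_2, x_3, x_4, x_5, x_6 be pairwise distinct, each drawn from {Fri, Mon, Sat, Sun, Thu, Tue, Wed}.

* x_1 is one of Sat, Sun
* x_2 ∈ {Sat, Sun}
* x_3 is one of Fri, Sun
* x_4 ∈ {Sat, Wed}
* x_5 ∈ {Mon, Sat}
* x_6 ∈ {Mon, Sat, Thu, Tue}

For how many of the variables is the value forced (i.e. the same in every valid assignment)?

The 2 variables x_1 and x_2 are confined to {Sat, Sun}, which locks those values in; drop them from x_3, x_4, x_5, x_6.
x_3 must be Fri (only option left).
That leaves x_4 = Wed.
x_5's domain is down to {Mon}, so x_5 = Mon. Eliminate Mon elsewhere: x_6.
Determined: x_3=Fri, x_4=Wed, x_5=Mon. The other variables each still have more than one consistent value. That makes 3.

3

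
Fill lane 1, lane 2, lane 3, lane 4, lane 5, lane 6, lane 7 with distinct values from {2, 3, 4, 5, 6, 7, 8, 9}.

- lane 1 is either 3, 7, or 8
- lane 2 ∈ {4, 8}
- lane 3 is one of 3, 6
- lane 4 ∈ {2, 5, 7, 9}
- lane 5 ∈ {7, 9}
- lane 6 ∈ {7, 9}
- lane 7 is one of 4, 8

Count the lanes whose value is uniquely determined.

lane 2 and lane 7 between them cover only {4, 8} — a naked pair. Remove those values from lane 1.
lane 5 and lane 6 between them cover only {7, 9} — a naked pair. Remove those values from lane 1, lane 4.
That leaves lane 1 = 3. Strike 3 from lane 3.
lane 3's domain is down to {6}, so lane 3 = 6.
Determined: lane 1=3, lane 3=6. The other lanes each still have more than one consistent value. That makes 2.

2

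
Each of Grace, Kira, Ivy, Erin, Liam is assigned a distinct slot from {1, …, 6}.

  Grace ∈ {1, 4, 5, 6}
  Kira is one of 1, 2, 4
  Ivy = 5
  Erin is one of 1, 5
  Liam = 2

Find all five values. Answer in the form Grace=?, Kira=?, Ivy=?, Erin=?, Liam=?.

Ivy has just one choice, so Ivy = 5. Strike 5 from Grace, Erin.
Erin's domain is down to {1}, so Erin = 1. So Grace, Kira can't be 1.
Liam's domain is down to {2}, so Liam = 2. Eliminate 2 elsewhere: Kira.
Kira's domain is down to {4}, so Kira = 4. So Grace can't be 4.
Grace's domain is down to {6}, so Grace = 6.

Grace=6, Kira=4, Ivy=5, Erin=1, Liam=2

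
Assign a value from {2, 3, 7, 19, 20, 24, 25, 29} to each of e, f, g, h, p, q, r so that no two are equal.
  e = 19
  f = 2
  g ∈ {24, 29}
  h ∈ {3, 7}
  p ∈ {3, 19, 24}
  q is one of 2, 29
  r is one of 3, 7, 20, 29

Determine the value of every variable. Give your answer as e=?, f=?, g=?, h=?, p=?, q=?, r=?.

e's domain is down to {19}, so e = 19. Eliminate 19 elsewhere: p.
f's domain is down to {2}, so f = 2. So q can't be 2.
q's domain is down to {29}, so q = 29. Eliminate 29 elsewhere: g, r.
g must be 24 (only option left). Strike 24 from p.
That leaves p = 3. Remove 3 from h, r.
h has just one choice, so h = 7. Remove 7 from r.
r's domain is down to {20}, so r = 20.

e=19, f=2, g=24, h=7, p=3, q=29, r=20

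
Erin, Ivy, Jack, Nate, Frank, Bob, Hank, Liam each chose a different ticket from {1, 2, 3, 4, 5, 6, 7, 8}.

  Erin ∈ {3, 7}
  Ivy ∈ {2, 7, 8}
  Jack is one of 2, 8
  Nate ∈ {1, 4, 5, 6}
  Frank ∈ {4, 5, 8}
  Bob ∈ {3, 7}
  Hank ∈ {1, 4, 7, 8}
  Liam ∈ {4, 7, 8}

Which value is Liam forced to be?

The 8 variables together cover exactly {1, 2, 3, 4, 5, 6, 7, 8} — 8 values for 8 variables — and 6 appears only in Nate's list, so Nate = 6.
Among the 7 still-open variables, 1 fits only Hank (and all 7 values in {1, 2, 3, 4, 5, 7, 8} must be used), so Hank = 1.
Among the 6 still-open variables, 5 fits only Frank (and all 6 values in {2, 3, 4, 5, 7, 8} must be used), so Frank = 5.
The 5 still-open variables together cover exactly {2, 3, 4, 7, 8} — 5 values for 5 variables — and 4 appears only in Liam's list, so Liam = 4.

4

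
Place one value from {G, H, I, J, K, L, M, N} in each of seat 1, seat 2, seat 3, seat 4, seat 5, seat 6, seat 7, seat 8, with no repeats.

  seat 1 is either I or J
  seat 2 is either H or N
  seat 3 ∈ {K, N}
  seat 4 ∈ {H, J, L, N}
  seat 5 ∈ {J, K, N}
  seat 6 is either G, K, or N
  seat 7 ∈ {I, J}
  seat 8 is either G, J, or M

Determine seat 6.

G

The 8 variables together cover exactly {G, H, I, J, K, L, M, N} — 8 values for 8 variables — and L appears only in seat 4's list, so seat 4 = L.
Among the 7 still-open variables, H fits only seat 2 (and all 7 values in {G, H, I, J, K, M, N} must be used), so seat 2 = H.
The 6 still-open variables draw from only 6 values {G, I, J, K, M, N}, so each is used; only seat 8 can be M, hence seat 8 = M.
The 5 still-open variables together cover exactly {G, I, J, K, N} — 5 values for 5 variables — and G appears only in seat 6's list, so seat 6 = G.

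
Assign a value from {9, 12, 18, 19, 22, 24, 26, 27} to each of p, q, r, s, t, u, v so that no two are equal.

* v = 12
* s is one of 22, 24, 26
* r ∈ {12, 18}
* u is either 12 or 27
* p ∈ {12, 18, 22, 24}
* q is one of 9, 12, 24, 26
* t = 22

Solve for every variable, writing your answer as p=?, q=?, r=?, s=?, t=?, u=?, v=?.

p=24, q=9, r=18, s=26, t=22, u=27, v=12

t's domain is down to {22}, so t = 22. Remove 22 from p, s.
v has just one choice, so v = 12. Strike 12 from p, q, r, u.
That leaves r = 18. Remove 18 from p.
u has just one choice, so u = 27.
p must be 24 (only option left). Strike 24 from q, s.
s must be 26 (only option left). Eliminate 26 elsewhere: q.
q must be 9 (only option left).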